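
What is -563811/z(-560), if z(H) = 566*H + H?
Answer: 187937/105840 ≈ 1.7757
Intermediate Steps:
z(H) = 567*H
-563811/z(-560) = -563811/(567*(-560)) = -563811/(-317520) = -563811*(-1/317520) = 187937/105840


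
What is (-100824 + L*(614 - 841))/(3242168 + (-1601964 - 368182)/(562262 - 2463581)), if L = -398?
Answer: -9961010241/3082198794869 ≈ -0.0032318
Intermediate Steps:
(-100824 + L*(614 - 841))/(3242168 + (-1601964 - 368182)/(562262 - 2463581)) = (-100824 - 398*(614 - 841))/(3242168 + (-1601964 - 368182)/(562262 - 2463581)) = (-100824 - 398*(-227))/(3242168 - 1970146/(-1901319)) = (-100824 + 90346)/(3242168 - 1970146*(-1/1901319)) = -10478/(3242168 + 1970146/1901319) = -10478/6164397589738/1901319 = -10478*1901319/6164397589738 = -9961010241/3082198794869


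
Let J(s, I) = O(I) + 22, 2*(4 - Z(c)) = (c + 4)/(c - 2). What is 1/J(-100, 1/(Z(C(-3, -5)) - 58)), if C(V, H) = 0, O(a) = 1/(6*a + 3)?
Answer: 153/3419 ≈ 0.044750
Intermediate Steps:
O(a) = 1/(3 + 6*a)
Z(c) = 4 - (4 + c)/(2*(-2 + c)) (Z(c) = 4 - (c + 4)/(2*(c - 2)) = 4 - (4 + c)/(2*(-2 + c)))
J(s, I) = 22 + 1/(3*(1 + 2*I)) (J(s, I) = 1/(3*(1 + 2*I)) + 22 = 22 + 1/(3*(1 + 2*I)))
1/J(-100, 1/(Z(C(-3, -5)) - 58)) = 1/((67 + 132/((-20 + 7*0)/(2*(-2 + 0)) - 58))/(3*(1 + 2/((-20 + 7*0)/(2*(-2 + 0)) - 58)))) = 1/((67 + 132/((½)*(-20 + 0)/(-2) - 58))/(3*(1 + 2/((½)*(-20 + 0)/(-2) - 58)))) = 1/((67 + 132/((½)*(-½)*(-20) - 58))/(3*(1 + 2/((½)*(-½)*(-20) - 58)))) = 1/((67 + 132/(5 - 58))/(3*(1 + 2/(5 - 58)))) = 1/((67 + 132/(-53))/(3*(1 + 2/(-53)))) = 1/((67 + 132*(-1/53))/(3*(1 + 2*(-1/53)))) = 1/((67 - 132/53)/(3*(1 - 2/53))) = 1/((⅓)*(3419/53)/(51/53)) = 1/((⅓)*(53/51)*(3419/53)) = 1/(3419/153) = 153/3419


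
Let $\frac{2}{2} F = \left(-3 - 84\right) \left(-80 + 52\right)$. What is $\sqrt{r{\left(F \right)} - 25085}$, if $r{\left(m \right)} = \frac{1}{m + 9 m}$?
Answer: $\frac{i \sqrt{3721419947910}}{12180} \approx 158.38 i$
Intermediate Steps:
$F = 2436$ ($F = \left(-3 - 84\right) \left(-80 + 52\right) = \left(-87\right) \left(-28\right) = 2436$)
$r{\left(m \right)} = \frac{1}{10 m}$
$\sqrt{r{\left(F \right)} - 25085} = \sqrt{\frac{1}{10 \cdot 2436} - 25085} = \sqrt{\frac{1}{10} \cdot \frac{1}{2436} - 25085} = \sqrt{\frac{1}{24360} - 25085} = \sqrt{- \frac{611070599}{24360}} = \frac{i \sqrt{3721419947910}}{12180}$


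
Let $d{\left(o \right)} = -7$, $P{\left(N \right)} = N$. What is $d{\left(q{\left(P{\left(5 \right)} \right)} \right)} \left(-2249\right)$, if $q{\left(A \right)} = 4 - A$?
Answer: $15743$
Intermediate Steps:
$d{\left(q{\left(P{\left(5 \right)} \right)} \right)} \left(-2249\right) = \left(-7\right) \left(-2249\right) = 15743$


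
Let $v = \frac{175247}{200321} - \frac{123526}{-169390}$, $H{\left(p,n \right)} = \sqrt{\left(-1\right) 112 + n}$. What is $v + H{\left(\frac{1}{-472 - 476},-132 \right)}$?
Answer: $\frac{2093459276}{1305091315} + 2 i \sqrt{61} \approx 1.6041 + 15.62 i$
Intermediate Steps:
$H{\left(p,n \right)} = \sqrt{-112 + n}$
$v = \frac{2093459276}{1305091315}$ ($v = 175247 \cdot \frac{1}{200321} - - \frac{4751}{6515} = \frac{175247}{200321} + \frac{4751}{6515} = \frac{2093459276}{1305091315} \approx 1.6041$)
$v + H{\left(\frac{1}{-472 - 476},-132 \right)} = \frac{2093459276}{1305091315} + \sqrt{-112 - 132} = \frac{2093459276}{1305091315} + \sqrt{-244} = \frac{2093459276}{1305091315} + 2 i \sqrt{61}$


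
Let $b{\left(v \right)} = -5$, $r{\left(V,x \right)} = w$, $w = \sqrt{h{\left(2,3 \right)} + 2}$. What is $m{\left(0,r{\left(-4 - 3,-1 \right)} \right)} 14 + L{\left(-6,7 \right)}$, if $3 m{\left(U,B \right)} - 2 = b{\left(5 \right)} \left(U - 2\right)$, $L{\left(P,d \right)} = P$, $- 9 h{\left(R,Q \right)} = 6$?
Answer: $50$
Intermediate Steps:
$h{\left(R,Q \right)} = - \frac{2}{3}$ ($h{\left(R,Q \right)} = \left(- \frac{1}{9}\right) 6 = - \frac{2}{3}$)
$w = \frac{2 \sqrt{3}}{3}$ ($w = \sqrt{- \frac{2}{3} + 2} = \sqrt{\frac{4}{3}} = \frac{2 \sqrt{3}}{3} \approx 1.1547$)
$r{\left(V,x \right)} = \frac{2 \sqrt{3}}{3}$
$m{\left(U,B \right)} = 4 - \frac{5 U}{3}$ ($m{\left(U,B \right)} = \frac{2}{3} + \frac{\left(-5\right) \left(U - 2\right)}{3} = \frac{2}{3} + \frac{\left(-5\right) \left(-2 + U\right)}{3} = \frac{2}{3} + \frac{10 - 5 U}{3} = \frac{2}{3} - \left(- \frac{10}{3} + \frac{5 U}{3}\right) = 4 - \frac{5 U}{3}$)
$m{\left(0,r{\left(-4 - 3,-1 \right)} \right)} 14 + L{\left(-6,7 \right)} = \left(4 - 0\right) 14 - 6 = \left(4 + 0\right) 14 - 6 = 4 \cdot 14 - 6 = 56 - 6 = 50$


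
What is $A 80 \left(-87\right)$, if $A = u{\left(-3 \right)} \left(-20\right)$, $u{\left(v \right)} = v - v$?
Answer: $0$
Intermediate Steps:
$u{\left(v \right)} = 0$
$A = 0$ ($A = 0 \left(-20\right) = 0$)
$A 80 \left(-87\right) = 0 \cdot 80 \left(-87\right) = 0 \left(-87\right) = 0$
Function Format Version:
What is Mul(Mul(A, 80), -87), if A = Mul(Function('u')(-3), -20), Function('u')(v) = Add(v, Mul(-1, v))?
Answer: 0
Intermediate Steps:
Function('u')(v) = 0
A = 0 (A = Mul(0, -20) = 0)
Mul(Mul(A, 80), -87) = Mul(Mul(0, 80), -87) = Mul(0, -87) = 0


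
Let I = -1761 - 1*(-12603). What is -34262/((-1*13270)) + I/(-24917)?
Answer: 354916457/165324295 ≈ 2.1468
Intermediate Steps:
I = 10842 (I = -1761 + 12603 = 10842)
-34262/((-1*13270)) + I/(-24917) = -34262/((-1*13270)) + 10842/(-24917) = -34262/(-13270) + 10842*(-1/24917) = -34262*(-1/13270) - 10842/24917 = 17131/6635 - 10842/24917 = 354916457/165324295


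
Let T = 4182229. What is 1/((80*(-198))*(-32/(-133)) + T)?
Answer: 133/555729577 ≈ 2.3932e-7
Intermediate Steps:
1/((80*(-198))*(-32/(-133)) + T) = 1/((80*(-198))*(-32/(-133)) + 4182229) = 1/(-(-506880)*(-1)/133 + 4182229) = 1/(-15840*32/133 + 4182229) = 1/(-506880/133 + 4182229) = 1/(555729577/133) = 133/555729577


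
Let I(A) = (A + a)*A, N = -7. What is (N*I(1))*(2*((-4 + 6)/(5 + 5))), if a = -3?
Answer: 28/5 ≈ 5.6000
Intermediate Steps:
I(A) = A*(-3 + A) (I(A) = (A - 3)*A = (-3 + A)*A = A*(-3 + A))
(N*I(1))*(2*((-4 + 6)/(5 + 5))) = (-7*(-3 + 1))*(2*((-4 + 6)/(5 + 5))) = (-7*(-2))*(2*(2/10)) = (-7*(-2))*(2*(2*(⅒))) = 14*(2*(⅕)) = 14*(⅖) = 28/5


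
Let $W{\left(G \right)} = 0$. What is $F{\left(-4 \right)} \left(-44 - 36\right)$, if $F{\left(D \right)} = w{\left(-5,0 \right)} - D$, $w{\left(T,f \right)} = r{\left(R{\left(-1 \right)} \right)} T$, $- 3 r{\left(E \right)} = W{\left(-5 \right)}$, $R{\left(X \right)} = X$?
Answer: $-320$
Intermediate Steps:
$r{\left(E \right)} = 0$ ($r{\left(E \right)} = \left(- \frac{1}{3}\right) 0 = 0$)
$w{\left(T,f \right)} = 0$ ($w{\left(T,f \right)} = 0 T = 0$)
$F{\left(D \right)} = - D$ ($F{\left(D \right)} = 0 - D = - D$)
$F{\left(-4 \right)} \left(-44 - 36\right) = \left(-1\right) \left(-4\right) \left(-44 - 36\right) = 4 \left(-80\right) = -320$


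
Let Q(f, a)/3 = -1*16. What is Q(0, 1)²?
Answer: 2304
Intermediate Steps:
Q(f, a) = -48 (Q(f, a) = 3*(-1*16) = 3*(-16) = -48)
Q(0, 1)² = (-48)² = 2304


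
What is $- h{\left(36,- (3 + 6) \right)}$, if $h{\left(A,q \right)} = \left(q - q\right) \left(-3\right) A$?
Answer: $0$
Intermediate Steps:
$h{\left(A,q \right)} = 0$ ($h{\left(A,q \right)} = 0 \left(-3\right) A = 0 A = 0$)
$- h{\left(36,- (3 + 6) \right)} = \left(-1\right) 0 = 0$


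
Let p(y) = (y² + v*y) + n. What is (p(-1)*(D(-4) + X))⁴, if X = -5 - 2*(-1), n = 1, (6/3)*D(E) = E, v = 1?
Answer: 625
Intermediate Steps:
D(E) = E/2
X = -3 (X = -5 + 2 = -3)
p(y) = 1 + y + y² (p(y) = (y² + 1*y) + 1 = (y² + y) + 1 = (y + y²) + 1 = 1 + y + y²)
(p(-1)*(D(-4) + X))⁴ = ((1 - 1 + (-1)²)*((½)*(-4) - 3))⁴ = ((1 - 1 + 1)*(-2 - 3))⁴ = (1*(-5))⁴ = (-5)⁴ = 625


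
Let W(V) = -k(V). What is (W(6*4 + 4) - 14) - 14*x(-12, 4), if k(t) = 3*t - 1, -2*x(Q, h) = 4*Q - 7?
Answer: -482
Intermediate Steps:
x(Q, h) = 7/2 - 2*Q (x(Q, h) = -(4*Q - 7)/2 = -(-7 + 4*Q)/2 = 7/2 - 2*Q)
k(t) = -1 + 3*t
W(V) = 1 - 3*V (W(V) = -(-1 + 3*V) = 1 - 3*V)
(W(6*4 + 4) - 14) - 14*x(-12, 4) = ((1 - 3*(6*4 + 4)) - 14) - 14*(7/2 - 2*(-12)) = ((1 - 3*(24 + 4)) - 14) - 14*(7/2 + 24) = ((1 - 3*28) - 14) - 14*55/2 = ((1 - 84) - 14) - 385 = (-83 - 14) - 385 = -97 - 385 = -482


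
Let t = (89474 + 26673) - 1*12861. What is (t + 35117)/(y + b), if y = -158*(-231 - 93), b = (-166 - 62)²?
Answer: 138403/103176 ≈ 1.3414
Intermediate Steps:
b = 51984 (b = (-228)² = 51984)
y = 51192 (y = -158*(-324) = 51192)
t = 103286 (t = 116147 - 12861 = 103286)
(t + 35117)/(y + b) = (103286 + 35117)/(51192 + 51984) = 138403/103176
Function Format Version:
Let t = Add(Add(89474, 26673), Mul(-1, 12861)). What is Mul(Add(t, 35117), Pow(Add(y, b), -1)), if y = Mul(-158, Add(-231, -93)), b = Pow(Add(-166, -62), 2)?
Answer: Rational(138403, 103176) ≈ 1.3414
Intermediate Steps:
b = 51984 (b = Pow(-228, 2) = 51984)
y = 51192 (y = Mul(-158, -324) = 51192)
t = 103286 (t = Add(116147, -12861) = 103286)
Mul(Add(t, 35117), Pow(Add(y, b), -1)) = Mul(Add(103286, 35117), Pow(Add(51192, 51984), -1)) = Mul(138403, Pow(103176, -1)) = Mul(138403, Rational(1, 103176)) = Rational(138403, 103176)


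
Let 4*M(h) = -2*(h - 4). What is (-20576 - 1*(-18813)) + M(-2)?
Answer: -1760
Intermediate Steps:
M(h) = 2 - h/2 (M(h) = (-2*(h - 4))/4 = (-2*(-4 + h))/4 = (8 - 2*h)/4 = 2 - h/2)
(-20576 - 1*(-18813)) + M(-2) = (-20576 - 1*(-18813)) + (2 - ½*(-2)) = (-20576 + 18813) + (2 + 1) = -1763 + 3 = -1760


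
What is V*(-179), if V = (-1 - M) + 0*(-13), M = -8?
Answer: -1253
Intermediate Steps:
V = 7 (V = (-1 - 1*(-8)) + 0*(-13) = (-1 + 8) + 0 = 7 + 0 = 7)
V*(-179) = 7*(-179) = -1253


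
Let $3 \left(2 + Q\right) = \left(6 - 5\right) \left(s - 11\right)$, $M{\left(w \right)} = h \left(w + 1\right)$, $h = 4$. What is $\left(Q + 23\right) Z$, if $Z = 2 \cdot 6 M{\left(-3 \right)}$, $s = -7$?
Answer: $-1440$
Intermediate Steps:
$M{\left(w \right)} = 4 + 4 w$ ($M{\left(w \right)} = 4 \left(w + 1\right) = 4 \left(1 + w\right) = 4 + 4 w$)
$Z = -96$ ($Z = 2 \cdot 6 \left(4 + 4 \left(-3\right)\right) = 12 \left(4 - 12\right) = 12 \left(-8\right) = -96$)
$Q = -8$ ($Q = -2 + \frac{\left(6 - 5\right) \left(-7 - 11\right)}{3} = -2 + \frac{1 \left(-18\right)}{3} = -2 + \frac{1}{3} \left(-18\right) = -2 - 6 = -8$)
$\left(Q + 23\right) Z = \left(-8 + 23\right) \left(-96\right) = 15 \left(-96\right) = -1440$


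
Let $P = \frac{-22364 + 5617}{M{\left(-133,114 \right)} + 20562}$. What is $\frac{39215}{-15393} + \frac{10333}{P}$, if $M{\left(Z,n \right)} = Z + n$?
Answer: $- \frac{3268141450472}{257786571} \approx -12678.0$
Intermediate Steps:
$P = - \frac{16747}{20543}$ ($P = \frac{-22364 + 5617}{\left(-133 + 114\right) + 20562} = - \frac{16747}{-19 + 20562} = - \frac{16747}{20543} \approx -0.81522$)
$\frac{39215}{-15393} + \frac{10333}{P} = \frac{39215}{-15393} + \frac{10333}{- \frac{16747}{20543}} = 39215 \left(- \frac{1}{15393}\right) + 10333 \left(- \frac{20543}{16747}\right) = - \frac{39215}{15393} - \frac{212270819}{16747} = - \frac{3268141450472}{257786571}$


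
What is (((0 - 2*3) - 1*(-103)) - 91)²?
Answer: 36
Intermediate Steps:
(((0 - 2*3) - 1*(-103)) - 91)² = (((0 - 6) + 103) - 91)² = ((-6 + 103) - 91)² = (97 - 91)² = 6² = 36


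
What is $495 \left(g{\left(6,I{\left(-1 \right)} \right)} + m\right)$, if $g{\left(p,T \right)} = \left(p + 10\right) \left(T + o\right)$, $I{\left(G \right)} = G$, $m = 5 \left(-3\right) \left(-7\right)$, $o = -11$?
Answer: $-43065$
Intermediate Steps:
$m = 105$ ($m = \left(-15\right) \left(-7\right) = 105$)
$g{\left(p,T \right)} = \left(-11 + T\right) \left(10 + p\right)$ ($g{\left(p,T \right)} = \left(p + 10\right) \left(T - 11\right) = \left(10 + p\right) \left(-11 + T\right) = \left(-11 + T\right) \left(10 + p\right)$)
$495 \left(g{\left(6,I{\left(-1 \right)} \right)} + m\right) = 495 \left(\left(-110 - 66 + 10 \left(-1\right) - 6\right) + 105\right) = 495 \left(\left(-110 - 66 - 10 - 6\right) + 105\right) = 495 \left(-192 + 105\right) = 495 \left(-87\right) = -43065$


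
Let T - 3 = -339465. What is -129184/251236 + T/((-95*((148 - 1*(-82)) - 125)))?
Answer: 6999705386/208839925 ≈ 33.517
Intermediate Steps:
T = -339462 (T = 3 - 339465 = -339462)
-129184/251236 + T/((-95*((148 - 1*(-82)) - 125))) = -129184/251236 - 339462*(-1/(95*((148 - 1*(-82)) - 125))) = -129184*1/251236 - 339462*(-1/(95*((148 + 82) - 125))) = -32296/62809 - 339462*(-1/(95*(230 - 125))) = -32296/62809 - 339462/((-95*105)) = -32296/62809 - 339462/(-9975) = -32296/62809 - 339462*(-1/9975) = -32296/62809 + 113154/3325 = 6999705386/208839925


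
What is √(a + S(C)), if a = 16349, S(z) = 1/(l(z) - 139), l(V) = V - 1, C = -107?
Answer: √997435894/247 ≈ 127.86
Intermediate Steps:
l(V) = -1 + V
S(z) = 1/(-140 + z) (S(z) = 1/((-1 + z) - 139) = 1/(-140 + z))
√(a + S(C)) = √(16349 + 1/(-140 - 107)) = √(16349 + 1/(-247)) = √(16349 - 1/247) = √(4038202/247) = √997435894/247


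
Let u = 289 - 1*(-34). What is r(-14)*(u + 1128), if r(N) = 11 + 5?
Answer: 23216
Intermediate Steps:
r(N) = 16
u = 323 (u = 289 + 34 = 323)
r(-14)*(u + 1128) = 16*(323 + 1128) = 16*1451 = 23216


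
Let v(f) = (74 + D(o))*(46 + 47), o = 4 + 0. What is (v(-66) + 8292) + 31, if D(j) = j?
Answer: 15577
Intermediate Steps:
o = 4
v(f) = 7254 (v(f) = (74 + 4)*(46 + 47) = 78*93 = 7254)
(v(-66) + 8292) + 31 = (7254 + 8292) + 31 = 15546 + 31 = 15577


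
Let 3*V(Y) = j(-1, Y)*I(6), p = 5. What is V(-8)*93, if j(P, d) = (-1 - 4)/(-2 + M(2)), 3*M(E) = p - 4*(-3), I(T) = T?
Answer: -2790/11 ≈ -253.64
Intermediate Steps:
M(E) = 17/3 (M(E) = (5 - 4*(-3))/3 = (5 + 12)/3 = (1/3)*17 = 17/3)
j(P, d) = -15/11 (j(P, d) = (-1 - 4)/(-2 + 17/3) = -5/11/3 = -5*3/11 = -15/11)
V(Y) = -30/11 (V(Y) = (-15/11*6)/3 = (1/3)*(-90/11) = -30/11)
V(-8)*93 = -30/11*93 = -2790/11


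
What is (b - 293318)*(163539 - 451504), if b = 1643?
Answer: 83992191375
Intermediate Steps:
(b - 293318)*(163539 - 451504) = (1643 - 293318)*(163539 - 451504) = -291675*(-287965) = 83992191375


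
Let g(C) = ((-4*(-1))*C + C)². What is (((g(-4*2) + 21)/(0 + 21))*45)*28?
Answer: 97260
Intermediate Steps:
g(C) = 25*C² (g(C) = (4*C + C)² = (5*C)² = 25*C²)
(((g(-4*2) + 21)/(0 + 21))*45)*28 = (((25*(-4*2)² + 21)/(0 + 21))*45)*28 = (((25*(-8)² + 21)/21)*45)*28 = (((25*64 + 21)*(1/21))*45)*28 = (((1600 + 21)*(1/21))*45)*28 = ((1621*(1/21))*45)*28 = ((1621/21)*45)*28 = (24315/7)*28 = 97260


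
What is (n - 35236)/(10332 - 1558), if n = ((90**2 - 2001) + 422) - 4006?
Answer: -32721/8774 ≈ -3.7293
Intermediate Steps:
n = 2515 (n = ((8100 - 2001) + 422) - 4006 = (6099 + 422) - 4006 = 6521 - 4006 = 2515)
(n - 35236)/(10332 - 1558) = (2515 - 35236)/(10332 - 1558) = -32721/8774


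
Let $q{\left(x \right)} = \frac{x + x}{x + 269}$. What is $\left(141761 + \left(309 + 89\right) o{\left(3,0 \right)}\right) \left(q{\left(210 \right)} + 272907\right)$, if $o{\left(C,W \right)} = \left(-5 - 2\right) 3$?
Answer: $\frac{17438823426819}{479} \approx 3.6407 \cdot 10^{10}$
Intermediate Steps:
$o{\left(C,W \right)} = -21$ ($o{\left(C,W \right)} = \left(-7\right) 3 = -21$)
$q{\left(x \right)} = \frac{2 x}{269 + x}$
$\left(141761 + \left(309 + 89\right) o{\left(3,0 \right)}\right) \left(q{\left(210 \right)} + 272907\right) = \left(141761 + \left(309 + 89\right) \left(-21\right)\right) \left(2 \cdot 210 \frac{1}{269 + 210} + 272907\right) = \left(141761 + 398 \left(-21\right)\right) \left(2 \cdot 210 \cdot \frac{1}{479} + 272907\right) = \left(141761 - 8358\right) \left(2 \cdot 210 \cdot \frac{1}{479} + 272907\right) = 133403 \left(\frac{420}{479} + 272907\right) = 133403 \cdot \frac{130722873}{479} = \frac{17438823426819}{479}$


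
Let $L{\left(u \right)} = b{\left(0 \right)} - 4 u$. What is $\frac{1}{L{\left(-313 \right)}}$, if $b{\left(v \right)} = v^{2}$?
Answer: $\frac{1}{1252} \approx 0.00079872$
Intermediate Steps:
$L{\left(u \right)} = - 4 u$ ($L{\left(u \right)} = 0^{2} - 4 u = 0 - 4 u = - 4 u$)
$\frac{1}{L{\left(-313 \right)}} = \frac{1}{\left(-4\right) \left(-313\right)} = \frac{1}{1252}$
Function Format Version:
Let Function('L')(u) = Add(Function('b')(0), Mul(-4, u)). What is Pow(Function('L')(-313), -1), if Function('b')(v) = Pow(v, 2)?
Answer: Rational(1, 1252) ≈ 0.00079872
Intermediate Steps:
Function('L')(u) = Mul(-4, u) (Function('L')(u) = Add(Pow(0, 2), Mul(-4, u)) = Add(0, Mul(-4, u)) = Mul(-4, u))
Pow(Function('L')(-313), -1) = Pow(Mul(-4, -313), -1) = Pow(1252, -1) = Rational(1, 1252)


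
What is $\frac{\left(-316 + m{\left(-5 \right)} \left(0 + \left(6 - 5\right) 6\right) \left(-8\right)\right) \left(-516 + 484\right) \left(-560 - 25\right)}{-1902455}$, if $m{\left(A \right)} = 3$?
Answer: $\frac{1722240}{380491} \approx 4.5264$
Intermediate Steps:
$\frac{\left(-316 + m{\left(-5 \right)} \left(0 + \left(6 - 5\right) 6\right) \left(-8\right)\right) \left(-516 + 484\right) \left(-560 - 25\right)}{-1902455} = \frac{\left(-316 + 3 \left(0 + \left(6 - 5\right) 6\right) \left(-8\right)\right) \left(-516 + 484\right) \left(-560 - 25\right)}{-1902455} = \left(-316 + 3 \left(0 + \left(6 - 5\right) 6\right) \left(-8\right)\right) \left(\left(-32\right) \left(-585\right)\right) \left(- \frac{1}{1902455}\right) = \left(-316 + 3 \left(0 + 1 \cdot 6\right) \left(-8\right)\right) 18720 \left(- \frac{1}{1902455}\right) = \left(-316 + 3 \left(0 + 6\right) \left(-8\right)\right) 18720 \left(- \frac{1}{1902455}\right) = \left(-316 + 3 \cdot 6 \left(-8\right)\right) 18720 \left(- \frac{1}{1902455}\right) = \left(-316 + 18 \left(-8\right)\right) 18720 \left(- \frac{1}{1902455}\right) = \left(-316 - 144\right) 18720 \left(- \frac{1}{1902455}\right) = \left(-460\right) 18720 \left(- \frac{1}{1902455}\right) = \left(-8611200\right) \left(- \frac{1}{1902455}\right) = \frac{1722240}{380491}$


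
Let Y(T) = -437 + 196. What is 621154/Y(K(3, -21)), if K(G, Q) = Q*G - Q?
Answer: -621154/241 ≈ -2577.4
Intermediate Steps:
K(G, Q) = -Q + G*Q (K(G, Q) = G*Q - Q = -Q + G*Q)
Y(T) = -241
621154/Y(K(3, -21)) = 621154/(-241) = 621154*(-1/241) = -621154/241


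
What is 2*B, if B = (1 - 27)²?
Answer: 1352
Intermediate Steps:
B = 676 (B = (-26)² = 676)
2*B = 2*676 = 1352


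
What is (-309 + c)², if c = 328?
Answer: 361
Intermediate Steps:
(-309 + c)² = (-309 + 328)² = 19² = 361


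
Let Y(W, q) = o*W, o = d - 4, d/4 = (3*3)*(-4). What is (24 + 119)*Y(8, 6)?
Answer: -169312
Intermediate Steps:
d = -144 (d = 4*((3*3)*(-4)) = 4*(9*(-4)) = 4*(-36) = -144)
o = -148 (o = -144 - 4 = -148)
Y(W, q) = -148*W
(24 + 119)*Y(8, 6) = (24 + 119)*(-148*8) = 143*(-1184) = -169312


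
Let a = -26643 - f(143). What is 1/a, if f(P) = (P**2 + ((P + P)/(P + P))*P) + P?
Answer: -1/47378 ≈ -2.1107e-5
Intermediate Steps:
f(P) = P**2 + 2*P (f(P) = (P**2 + ((2*P)/((2*P)))*P) + P = (P**2 + ((2*P)*(1/(2*P)))*P) + P = (P**2 + 1*P) + P = (P**2 + P) + P = (P + P**2) + P = P**2 + 2*P)
a = -47378 (a = -26643 - 143*(2 + 143) = -26643 - 143*145 = -26643 - 1*20735 = -26643 - 20735 = -47378)
1/a = 1/(-47378) = -1/47378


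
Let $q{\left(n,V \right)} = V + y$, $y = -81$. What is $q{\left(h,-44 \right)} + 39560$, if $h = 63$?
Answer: $39435$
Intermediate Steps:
$q{\left(n,V \right)} = -81 + V$ ($q{\left(n,V \right)} = V - 81 = -81 + V$)
$q{\left(h,-44 \right)} + 39560 = \left(-81 - 44\right) + 39560 = -125 + 39560 = 39435$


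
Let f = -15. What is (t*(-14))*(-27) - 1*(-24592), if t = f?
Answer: 18922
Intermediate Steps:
t = -15
(t*(-14))*(-27) - 1*(-24592) = -15*(-14)*(-27) - 1*(-24592) = 210*(-27) + 24592 = -5670 + 24592 = 18922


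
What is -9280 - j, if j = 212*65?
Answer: -23060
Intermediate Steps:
j = 13780
-9280 - j = -9280 - 1*13780 = -9280 - 13780 = -23060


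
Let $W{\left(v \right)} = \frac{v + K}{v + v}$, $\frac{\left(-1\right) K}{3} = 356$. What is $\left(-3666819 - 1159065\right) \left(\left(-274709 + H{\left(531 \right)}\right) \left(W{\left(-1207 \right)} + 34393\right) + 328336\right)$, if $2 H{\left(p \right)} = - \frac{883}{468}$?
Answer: $\frac{2861730546583669928405}{62764} \approx 4.5595 \cdot 10^{16}$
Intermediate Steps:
$K = -1068$ ($K = \left(-3\right) 356 = -1068$)
$W{\left(v \right)} = \frac{-1068 + v}{2 v}$ ($W{\left(v \right)} = \frac{v - 1068}{v + v} = \frac{-1068 + v}{2 v}$)
$H{\left(p \right)} = - \frac{883}{936}$ ($H{\left(p \right)} = \frac{\left(-883\right) \frac{1}{468}}{2} = \frac{1}{2} \left(- \frac{883}{468}\right) = - \frac{883}{936}$)
$\left(-3666819 - 1159065\right) \left(\left(-274709 + H{\left(531 \right)}\right) \left(W{\left(-1207 \right)} + 34393\right) + 328336\right) = \left(-3666819 - 1159065\right) \left(\left(-274709 - \frac{883}{936}\right) \left(\frac{-1068 - 1207}{2 \left(-1207\right)} + 34393\right) + 328336\right) = - 4825884 \left(- \frac{257128507 \left(\frac{1}{2} \left(- \frac{1}{1207}\right) \left(-2275\right) + 34393\right)}{936} + 328336\right) = - 4825884 \left(- \frac{257128507 \left(\frac{2275}{2414} + 34393\right)}{936} + 328336\right) = - 4825884 \left(\left(- \frac{257128507}{936}\right) \frac{83026977}{2414} + 328336\right) = - 4825884 \left(- \frac{7116200878911113}{753168} + 328336\right) = \left(-4825884\right) \left(- \frac{7115953586742665}{753168}\right) = \frac{2861730546583669928405}{62764}$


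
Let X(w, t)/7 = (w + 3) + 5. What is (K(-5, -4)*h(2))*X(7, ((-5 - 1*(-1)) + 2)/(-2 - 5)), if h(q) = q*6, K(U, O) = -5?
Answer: -6300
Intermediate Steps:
h(q) = 6*q
X(w, t) = 56 + 7*w (X(w, t) = 7*((w + 3) + 5) = 7*((3 + w) + 5) = 7*(8 + w) = 56 + 7*w)
(K(-5, -4)*h(2))*X(7, ((-5 - 1*(-1)) + 2)/(-2 - 5)) = (-30*2)*(56 + 7*7) = (-5*12)*(56 + 49) = -60*105 = -6300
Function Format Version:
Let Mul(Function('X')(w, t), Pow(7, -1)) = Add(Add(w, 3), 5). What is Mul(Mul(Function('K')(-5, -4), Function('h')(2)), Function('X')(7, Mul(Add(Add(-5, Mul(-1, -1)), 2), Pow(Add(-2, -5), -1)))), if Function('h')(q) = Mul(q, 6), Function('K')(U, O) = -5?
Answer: -6300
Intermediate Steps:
Function('h')(q) = Mul(6, q)
Function('X')(w, t) = Add(56, Mul(7, w)) (Function('X')(w, t) = Mul(7, Add(Add(w, 3), 5)) = Mul(7, Add(Add(3, w), 5)) = Mul(7, Add(8, w)) = Add(56, Mul(7, w)))
Mul(Mul(Function('K')(-5, -4), Function('h')(2)), Function('X')(7, Mul(Add(Add(-5, Mul(-1, -1)), 2), Pow(Add(-2, -5), -1)))) = Mul(Mul(-5, Mul(6, 2)), Add(56, Mul(7, 7))) = Mul(Mul(-5, 12), Add(56, 49)) = Mul(-60, 105) = -6300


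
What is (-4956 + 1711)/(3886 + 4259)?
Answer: -649/1629 ≈ -0.39840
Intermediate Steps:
(-4956 + 1711)/(3886 + 4259) = -3245/8145 = -3245*1/8145 = -649/1629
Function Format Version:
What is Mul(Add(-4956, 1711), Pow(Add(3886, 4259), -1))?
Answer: Rational(-649, 1629) ≈ -0.39840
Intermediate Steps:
Mul(Add(-4956, 1711), Pow(Add(3886, 4259), -1)) = Mul(-3245, Pow(8145, -1)) = Mul(-3245, Rational(1, 8145)) = Rational(-649, 1629)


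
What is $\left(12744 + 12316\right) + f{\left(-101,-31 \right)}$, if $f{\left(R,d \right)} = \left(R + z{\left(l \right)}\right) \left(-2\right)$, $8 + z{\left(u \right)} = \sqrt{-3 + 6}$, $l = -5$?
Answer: $25278 - 2 \sqrt{3} \approx 25275.0$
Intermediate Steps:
$z{\left(u \right)} = -8 + \sqrt{3}$ ($z{\left(u \right)} = -8 + \sqrt{-3 + 6} = -8 + \sqrt{3}$)
$f{\left(R,d \right)} = 16 - 2 R - 2 \sqrt{3}$ ($f{\left(R,d \right)} = \left(R - \left(8 - \sqrt{3}\right)\right) \left(-2\right) = \left(-8 + R + \sqrt{3}\right) \left(-2\right) = 16 - 2 R - 2 \sqrt{3}$)
$\left(12744 + 12316\right) + f{\left(-101,-31 \right)} = \left(12744 + 12316\right) - \left(-218 + 2 \sqrt{3}\right) = 25060 + \left(16 + 202 - 2 \sqrt{3}\right) = 25060 + \left(218 - 2 \sqrt{3}\right) = 25278 - 2 \sqrt{3}$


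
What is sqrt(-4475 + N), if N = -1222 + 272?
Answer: 5*I*sqrt(217) ≈ 73.655*I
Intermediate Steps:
N = -950
sqrt(-4475 + N) = sqrt(-4475 - 950) = sqrt(-5425) = 5*I*sqrt(217)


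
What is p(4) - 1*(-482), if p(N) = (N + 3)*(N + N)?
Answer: 538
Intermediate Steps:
p(N) = 2*N*(3 + N) (p(N) = (3 + N)*(2*N) = 2*N*(3 + N))
p(4) - 1*(-482) = 2*4*(3 + 4) - 1*(-482) = 2*4*7 + 482 = 56 + 482 = 538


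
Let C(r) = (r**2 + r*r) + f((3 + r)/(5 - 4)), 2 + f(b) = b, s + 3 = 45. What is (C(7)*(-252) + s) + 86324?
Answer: 59654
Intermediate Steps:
s = 42 (s = -3 + 45 = 42)
f(b) = -2 + b
C(r) = 1 + r + 2*r**2 (C(r) = (r**2 + r*r) + (-2 + (3 + r)/(5 - 4)) = (r**2 + r**2) + (-2 + (3 + r)/1) = 2*r**2 + (-2 + (3 + r)*1) = 2*r**2 + (-2 + (3 + r)) = 2*r**2 + (1 + r) = 1 + r + 2*r**2)
(C(7)*(-252) + s) + 86324 = ((1 + 7 + 2*7**2)*(-252) + 42) + 86324 = ((1 + 7 + 2*49)*(-252) + 42) + 86324 = ((1 + 7 + 98)*(-252) + 42) + 86324 = (106*(-252) + 42) + 86324 = (-26712 + 42) + 86324 = -26670 + 86324 = 59654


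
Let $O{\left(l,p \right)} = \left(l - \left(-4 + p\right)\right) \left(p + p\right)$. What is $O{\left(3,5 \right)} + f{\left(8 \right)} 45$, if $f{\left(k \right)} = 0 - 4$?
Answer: $-160$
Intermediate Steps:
$O{\left(l,p \right)} = 2 p \left(4 + l - p\right)$ ($O{\left(l,p \right)} = \left(4 + l - p\right) 2 p = 2 p \left(4 + l - p\right)$)
$f{\left(k \right)} = -4$ ($f{\left(k \right)} = 0 - 4 = -4$)
$O{\left(3,5 \right)} + f{\left(8 \right)} 45 = 2 \cdot 5 \left(4 + 3 - 5\right) - 180 = 2 \cdot 5 \cdot 2 - 180 = 20 - 180 = -160$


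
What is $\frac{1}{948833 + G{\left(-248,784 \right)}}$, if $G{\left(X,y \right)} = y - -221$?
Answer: $\frac{1}{949838} \approx 1.0528 \cdot 10^{-6}$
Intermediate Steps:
$G{\left(X,y \right)} = 221 + y$ ($G{\left(X,y \right)} = y + 221 = 221 + y$)
$\frac{1}{948833 + G{\left(-248,784 \right)}} = \frac{1}{948833 + \left(221 + 784\right)} = \frac{1}{948833 + 1005} = \frac{1}{949838}$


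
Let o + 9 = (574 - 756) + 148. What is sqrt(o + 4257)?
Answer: 7*sqrt(86) ≈ 64.915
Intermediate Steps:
o = -43 (o = -9 + ((574 - 756) + 148) = -9 + (-182 + 148) = -9 - 34 = -43)
sqrt(o + 4257) = sqrt(-43 + 4257) = sqrt(4214) = 7*sqrt(86)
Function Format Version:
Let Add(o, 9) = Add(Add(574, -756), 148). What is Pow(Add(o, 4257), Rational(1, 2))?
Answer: Mul(7, Pow(86, Rational(1, 2))) ≈ 64.915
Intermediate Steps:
o = -43 (o = Add(-9, Add(Add(574, -756), 148)) = Add(-9, Add(-182, 148)) = Add(-9, -34) = -43)
Pow(Add(o, 4257), Rational(1, 2)) = Pow(Add(-43, 4257), Rational(1, 2)) = Pow(4214, Rational(1, 2)) = Mul(7, Pow(86, Rational(1, 2)))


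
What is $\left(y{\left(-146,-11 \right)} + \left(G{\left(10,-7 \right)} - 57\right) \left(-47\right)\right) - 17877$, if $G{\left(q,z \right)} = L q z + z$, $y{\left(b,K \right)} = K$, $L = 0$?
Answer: $-14880$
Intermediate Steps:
$G{\left(q,z \right)} = z$ ($G{\left(q,z \right)} = 0 q z + z = 0 z + z = 0 + z = z$)
$\left(y{\left(-146,-11 \right)} + \left(G{\left(10,-7 \right)} - 57\right) \left(-47\right)\right) - 17877 = \left(-11 + \left(-7 - 57\right) \left(-47\right)\right) - 17877 = \left(-11 - -3008\right) - 17877 = \left(-11 + 3008\right) - 17877 = 2997 - 17877 = -14880$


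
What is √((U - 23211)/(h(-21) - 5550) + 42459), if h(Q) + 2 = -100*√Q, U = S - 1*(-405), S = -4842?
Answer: √3*√((19646668 + 353825*I*√21)/(1388 + 25*I*√21)) ≈ 206.07 - 0.00099057*I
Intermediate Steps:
U = -4437 (U = -4842 - 1*(-405) = -4842 + 405 = -4437)
h(Q) = -2 - 100*√Q
√((U - 23211)/(h(-21) - 5550) + 42459) = √((-4437 - 23211)/((-2 - 100*I*√21) - 5550) + 42459) = √(-27648/((-2 - 100*I*√21) - 5550) + 42459) = √(-27648/(-5552 - 100*I*√21) + 42459) = √(42459 - 27648/(-5552 - 100*I*√21))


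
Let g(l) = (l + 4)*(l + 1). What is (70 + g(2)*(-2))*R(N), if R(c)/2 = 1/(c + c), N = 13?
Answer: 34/13 ≈ 2.6154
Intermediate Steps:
g(l) = (1 + l)*(4 + l) (g(l) = (4 + l)*(1 + l) = (1 + l)*(4 + l))
R(c) = 1/c (R(c) = 2/(c + c) = 2/((2*c)) = 2*(1/(2*c)) = 1/c)
(70 + g(2)*(-2))*R(N) = (70 + (4 + 2**2 + 5*2)*(-2))/13 = (70 + (4 + 4 + 10)*(-2))*(1/13) = (70 + 18*(-2))*(1/13) = (70 - 36)*(1/13) = 34*(1/13) = 34/13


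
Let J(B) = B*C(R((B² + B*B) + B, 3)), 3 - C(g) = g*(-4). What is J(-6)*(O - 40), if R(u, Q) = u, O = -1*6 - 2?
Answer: 76896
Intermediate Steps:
O = -8 (O = -6 - 2 = -8)
C(g) = 3 + 4*g (C(g) = 3 - g*(-4) = 3 - (-4)*g = 3 + 4*g)
J(B) = B*(3 + 4*B + 8*B²) (J(B) = B*(3 + 4*((B² + B*B) + B)) = B*(3 + 4*((B² + B²) + B)) = B*(3 + 4*(2*B² + B)) = B*(3 + 4*(B + 2*B²)) = B*(3 + (4*B + 8*B²)) = B*(3 + 4*B + 8*B²))
J(-6)*(O - 40) = (-6*(3 + 4*(-6)*(1 + 2*(-6))))*(-8 - 40) = -6*(3 + 4*(-6)*(1 - 12))*(-48) = -6*(3 + 4*(-6)*(-11))*(-48) = -6*(3 + 264)*(-48) = -6*267*(-48) = -1602*(-48) = 76896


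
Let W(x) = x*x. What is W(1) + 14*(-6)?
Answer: -83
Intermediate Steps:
W(x) = x**2
W(1) + 14*(-6) = 1**2 + 14*(-6) = 1 - 84 = -83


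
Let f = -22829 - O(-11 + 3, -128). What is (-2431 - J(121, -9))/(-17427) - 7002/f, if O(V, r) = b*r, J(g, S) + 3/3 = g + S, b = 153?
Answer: 130272644/56550615 ≈ 2.3036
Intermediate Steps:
J(g, S) = -1 + S + g (J(g, S) = -1 + (g + S) = -1 + (S + g) = -1 + S + g)
O(V, r) = 153*r
f = -3245 (f = -22829 - 153*(-128) = -22829 - 1*(-19584) = -22829 + 19584 = -3245)
(-2431 - J(121, -9))/(-17427) - 7002/f = (-2431 - (-1 - 9 + 121))/(-17427) - 7002/(-3245) = (-2431 - 1*111)*(-1/17427) - 7002*(-1/3245) = (-2431 - 111)*(-1/17427) + 7002/3245 = -2542*(-1/17427) + 7002/3245 = 2542/17427 + 7002/3245 = 130272644/56550615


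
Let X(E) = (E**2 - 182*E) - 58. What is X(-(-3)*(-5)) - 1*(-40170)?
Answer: 43067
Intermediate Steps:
X(E) = -58 + E**2 - 182*E
X(-(-3)*(-5)) - 1*(-40170) = (-58 + (-(-3)*(-5))**2 - (-182)*(-3*(-5))) - 1*(-40170) = (-58 + (-1*15)**2 - (-182)*15) + 40170 = (-58 + (-15)**2 - 182*(-15)) + 40170 = (-58 + 225 + 2730) + 40170 = 2897 + 40170 = 43067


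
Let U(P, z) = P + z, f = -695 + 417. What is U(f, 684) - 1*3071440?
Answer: -3071034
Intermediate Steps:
f = -278
U(f, 684) - 1*3071440 = (-278 + 684) - 1*3071440 = 406 - 3071440 = -3071034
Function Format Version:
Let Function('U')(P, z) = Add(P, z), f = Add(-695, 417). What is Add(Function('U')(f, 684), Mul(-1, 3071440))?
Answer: -3071034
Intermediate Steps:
f = -278
Add(Function('U')(f, 684), Mul(-1, 3071440)) = Add(Add(-278, 684), Mul(-1, 3071440)) = Add(406, -3071440) = -3071034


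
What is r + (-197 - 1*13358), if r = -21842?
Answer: -35397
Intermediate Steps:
r + (-197 - 1*13358) = -21842 + (-197 - 1*13358) = -21842 + (-197 - 13358) = -21842 - 13555 = -35397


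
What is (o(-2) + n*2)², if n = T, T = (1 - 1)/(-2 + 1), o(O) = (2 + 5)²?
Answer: 2401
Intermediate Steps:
o(O) = 49 (o(O) = 7² = 49)
T = 0 (T = 0/(-1) = 0*(-1) = 0)
n = 0
(o(-2) + n*2)² = (49 + 0*2)² = (49 + 0)² = 49² = 2401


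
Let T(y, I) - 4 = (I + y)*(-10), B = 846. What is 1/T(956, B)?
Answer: -1/18016 ≈ -5.5506e-5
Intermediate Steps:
T(y, I) = 4 - 10*I - 10*y (T(y, I) = 4 + (I + y)*(-10) = 4 + (-10*I - 10*y) = 4 - 10*I - 10*y)
1/T(956, B) = 1/(4 - 10*846 - 10*956) = 1/(4 - 8460 - 9560) = 1/(-18016) = -1/18016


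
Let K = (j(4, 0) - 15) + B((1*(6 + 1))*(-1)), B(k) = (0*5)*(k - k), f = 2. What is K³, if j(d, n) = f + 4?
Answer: -729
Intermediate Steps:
j(d, n) = 6 (j(d, n) = 2 + 4 = 6)
B(k) = 0 (B(k) = 0*0 = 0)
K = -9 (K = (6 - 15) + 0 = -9 + 0 = -9)
K³ = (-9)³ = -729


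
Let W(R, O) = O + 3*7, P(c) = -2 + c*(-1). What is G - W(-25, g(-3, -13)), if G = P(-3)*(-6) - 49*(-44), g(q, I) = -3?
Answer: 2132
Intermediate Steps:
P(c) = -2 - c
W(R, O) = 21 + O (W(R, O) = O + 21 = 21 + O)
G = 2150 (G = (-2 - 1*(-3))*(-6) - 49*(-44) = (-2 + 3)*(-6) + 2156 = 1*(-6) + 2156 = -6 + 2156 = 2150)
G - W(-25, g(-3, -13)) = 2150 - (21 - 3) = 2150 - 1*18 = 2150 - 18 = 2132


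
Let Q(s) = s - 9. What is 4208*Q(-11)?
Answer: -84160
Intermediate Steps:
Q(s) = -9 + s
4208*Q(-11) = 4208*(-9 - 11) = 4208*(-20) = -84160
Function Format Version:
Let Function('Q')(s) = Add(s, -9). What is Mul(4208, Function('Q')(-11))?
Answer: -84160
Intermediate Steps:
Function('Q')(s) = Add(-9, s)
Mul(4208, Function('Q')(-11)) = Mul(4208, Add(-9, -11)) = Mul(4208, -20) = -84160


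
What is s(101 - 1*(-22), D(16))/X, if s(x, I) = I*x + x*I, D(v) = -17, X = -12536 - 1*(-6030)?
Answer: 2091/3253 ≈ 0.64279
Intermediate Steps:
X = -6506 (X = -12536 + 6030 = -6506)
s(x, I) = 2*I*x (s(x, I) = I*x + I*x = 2*I*x)
s(101 - 1*(-22), D(16))/X = (2*(-17)*(101 - 1*(-22)))/(-6506) = (2*(-17)*(101 + 22))*(-1/6506) = (2*(-17)*123)*(-1/6506) = -4182*(-1/6506) = 2091/3253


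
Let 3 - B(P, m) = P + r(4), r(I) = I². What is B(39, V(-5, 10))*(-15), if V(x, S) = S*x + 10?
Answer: 780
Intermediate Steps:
V(x, S) = 10 + S*x
B(P, m) = -13 - P (B(P, m) = 3 - (P + 4²) = 3 - (P + 16) = 3 - (16 + P) = 3 + (-16 - P) = -13 - P)
B(39, V(-5, 10))*(-15) = (-13 - 1*39)*(-15) = (-13 - 39)*(-15) = -52*(-15) = 780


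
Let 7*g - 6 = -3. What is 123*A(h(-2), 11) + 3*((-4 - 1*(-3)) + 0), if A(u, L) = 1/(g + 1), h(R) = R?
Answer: 831/10 ≈ 83.100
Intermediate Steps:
g = 3/7 (g = 6/7 + (⅐)*(-3) = 6/7 - 3/7 = 3/7 ≈ 0.42857)
A(u, L) = 7/10 (A(u, L) = 1/(3/7 + 1) = 1/(10/7) = 7/10)
123*A(h(-2), 11) + 3*((-4 - 1*(-3)) + 0) = 123*(7/10) + 3*((-4 - 1*(-3)) + 0) = 861/10 + 3*((-4 + 3) + 0) = 861/10 + 3*(-1 + 0) = 861/10 + 3*(-1) = 861/10 - 3 = 831/10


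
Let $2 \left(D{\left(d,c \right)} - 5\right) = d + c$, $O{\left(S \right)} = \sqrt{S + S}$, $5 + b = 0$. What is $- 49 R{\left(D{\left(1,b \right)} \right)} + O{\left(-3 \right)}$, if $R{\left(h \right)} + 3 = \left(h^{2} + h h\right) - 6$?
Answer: $-441 + i \sqrt{6} \approx -441.0 + 2.4495 i$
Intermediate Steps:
$b = -5$ ($b = -5 + 0 = -5$)
$O{\left(S \right)} = \sqrt{2} \sqrt{S}$ ($O{\left(S \right)} = \sqrt{2 S} = \sqrt{2} \sqrt{S}$)
$D{\left(d,c \right)} = 5 + \frac{c}{2} + \frac{d}{2}$ ($D{\left(d,c \right)} = 5 + \frac{d + c}{2} = 5 + \frac{c + d}{2} = 5 + \left(\frac{c}{2} + \frac{d}{2}\right) = 5 + \frac{c}{2} + \frac{d}{2}$)
$R{\left(h \right)} = -9 + 2 h^{2}$ ($R{\left(h \right)} = -3 - \left(6 - h^{2} - h h\right) = -3 + \left(\left(h^{2} + h^{2}\right) - 6\right) = -3 + \left(2 h^{2} - 6\right) = -3 + \left(-6 + 2 h^{2}\right) = -9 + 2 h^{2}$)
$- 49 R{\left(D{\left(1,b \right)} \right)} + O{\left(-3 \right)} = - 49 \left(-9 + 2 \left(5 + \frac{1}{2} \left(-5\right) + \frac{1}{2} \cdot 1\right)^{2}\right) + \sqrt{2} \sqrt{-3} = - 49 \left(-9 + 2 \left(5 - \frac{5}{2} + \frac{1}{2}\right)^{2}\right) + \sqrt{2} i \sqrt{3} = - 49 \left(-9 + 2 \cdot 3^{2}\right) + i \sqrt{6} = - 49 \left(-9 + 2 \cdot 9\right) + i \sqrt{6} = - 49 \left(-9 + 18\right) + i \sqrt{6} = \left(-49\right) 9 + i \sqrt{6} = -441 + i \sqrt{6}$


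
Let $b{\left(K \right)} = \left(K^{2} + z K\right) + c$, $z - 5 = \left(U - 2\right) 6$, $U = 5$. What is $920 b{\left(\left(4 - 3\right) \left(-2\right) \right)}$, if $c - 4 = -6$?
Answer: $-40480$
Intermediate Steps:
$c = -2$ ($c = 4 - 6 = -2$)
$z = 23$ ($z = 5 + \left(5 - 2\right) 6 = 5 + 3 \cdot 6 = 5 + 18 = 23$)
$b{\left(K \right)} = -2 + K^{2} + 23 K$ ($b{\left(K \right)} = \left(K^{2} + 23 K\right) - 2 = -2 + K^{2} + 23 K$)
$920 b{\left(\left(4 - 3\right) \left(-2\right) \right)} = 920 \left(-2 + \left(\left(4 - 3\right) \left(-2\right)\right)^{2} + 23 \left(4 - 3\right) \left(-2\right)\right) = 920 \left(-2 + \left(1 \left(-2\right)\right)^{2} + 23 \cdot 1 \left(-2\right)\right) = 920 \left(-2 + \left(-2\right)^{2} + 23 \left(-2\right)\right) = 920 \left(-2 + 4 - 46\right) = 920 \left(-44\right) = -40480$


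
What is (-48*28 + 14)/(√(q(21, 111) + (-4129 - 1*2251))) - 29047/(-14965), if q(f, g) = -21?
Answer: 29047/14965 + 1330*I*√6401/6401 ≈ 1.941 + 16.624*I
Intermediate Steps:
(-48*28 + 14)/(√(q(21, 111) + (-4129 - 1*2251))) - 29047/(-14965) = (-48*28 + 14)/(√(-21 + (-4129 - 1*2251))) - 29047/(-14965) = (-1344 + 14)/(√(-21 + (-4129 - 2251))) - 29047*(-1/14965) = -1330/√(-21 - 6380) + 29047/14965 = -1330*(-I*√6401/6401) + 29047/14965 = -(-1330)*I*√6401/6401 + 29047/14965 = 1330*I*√6401/6401 + 29047/14965 = 29047/14965 + 1330*I*√6401/6401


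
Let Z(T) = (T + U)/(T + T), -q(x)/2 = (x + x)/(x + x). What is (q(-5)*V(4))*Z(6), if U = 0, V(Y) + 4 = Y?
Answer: 0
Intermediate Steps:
V(Y) = -4 + Y
q(x) = -2 (q(x) = -2*(x + x)/(x + x) = -2*2*x/(2*x) = -2*2*x*1/(2*x) = -2*1 = -2)
Z(T) = ½ (Z(T) = (T + 0)/(T + T) = T/((2*T)) = T*(1/(2*T)) = ½)
(q(-5)*V(4))*Z(6) = -2*(-4 + 4)*(½) = -2*0*(½) = 0*(½) = 0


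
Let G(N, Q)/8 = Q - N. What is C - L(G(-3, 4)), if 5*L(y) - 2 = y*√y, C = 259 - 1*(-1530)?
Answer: 8943/5 - 112*√14/5 ≈ 1704.8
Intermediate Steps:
G(N, Q) = -8*N + 8*Q (G(N, Q) = 8*(Q - N) = -8*N + 8*Q)
C = 1789 (C = 259 + 1530 = 1789)
L(y) = ⅖ + y^(3/2)/5 (L(y) = ⅖ + (y*√y)/5 = ⅖ + y^(3/2)/5)
C - L(G(-3, 4)) = 1789 - (⅖ + (-8*(-3) + 8*4)^(3/2)/5) = 1789 - (⅖ + (24 + 32)^(3/2)/5) = 1789 - (⅖ + 56^(3/2)/5) = 1789 - (⅖ + (112*√14)/5) = 1789 - (⅖ + 112*√14/5) = 1789 + (-⅖ - 112*√14/5) = 8943/5 - 112*√14/5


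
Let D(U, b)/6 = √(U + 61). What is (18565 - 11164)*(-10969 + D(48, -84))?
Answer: -81181569 + 44406*√109 ≈ -8.0718e+7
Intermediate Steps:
D(U, b) = 6*√(61 + U) (D(U, b) = 6*√(U + 61) = 6*√(61 + U))
(18565 - 11164)*(-10969 + D(48, -84)) = (18565 - 11164)*(-10969 + 6*√(61 + 48)) = 7401*(-10969 + 6*√109) = -81181569 + 44406*√109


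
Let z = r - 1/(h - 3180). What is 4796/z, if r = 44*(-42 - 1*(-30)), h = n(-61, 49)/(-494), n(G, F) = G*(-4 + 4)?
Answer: -15251280/1679039 ≈ -9.0833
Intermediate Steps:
n(G, F) = 0 (n(G, F) = G*0 = 0)
h = 0 (h = 0/(-494) = 0*(-1/494) = 0)
r = -528 (r = 44*(-42 + 30) = 44*(-12) = -528)
z = -1679039/3180 (z = -528 - 1/(0 - 3180) = -528 - 1/(-3180) = -528 - 1*(-1/3180) = -528 + 1/3180 = -1679039/3180 ≈ -528.00)
4796/z = 4796/(-1679039/3180) = 4796*(-3180/1679039) = -15251280/1679039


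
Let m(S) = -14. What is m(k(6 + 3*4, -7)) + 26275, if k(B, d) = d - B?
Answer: 26261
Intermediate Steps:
m(k(6 + 3*4, -7)) + 26275 = -14 + 26275 = 26261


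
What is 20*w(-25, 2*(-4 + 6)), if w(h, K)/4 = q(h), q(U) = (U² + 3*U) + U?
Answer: 42000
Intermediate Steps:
q(U) = U² + 4*U
w(h, K) = 4*h*(4 + h) (w(h, K) = 4*(h*(4 + h)) = 4*h*(4 + h))
20*w(-25, 2*(-4 + 6)) = 20*(4*(-25)*(4 - 25)) = 20*(4*(-25)*(-21)) = 20*2100 = 42000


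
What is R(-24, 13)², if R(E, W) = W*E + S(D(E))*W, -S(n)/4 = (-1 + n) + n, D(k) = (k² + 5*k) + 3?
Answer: 2303616016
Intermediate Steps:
D(k) = 3 + k² + 5*k
S(n) = 4 - 8*n (S(n) = -4*((-1 + n) + n) = -4*(-1 + 2*n) = 4 - 8*n)
R(E, W) = E*W + W*(-20 - 40*E - 8*E²) (R(E, W) = W*E + (4 - 8*(3 + E² + 5*E))*W = E*W + (4 + (-24 - 40*E - 8*E²))*W = E*W + (-20 - 40*E - 8*E²)*W = E*W + W*(-20 - 40*E - 8*E²))
R(-24, 13)² = (13*(-20 - 39*(-24) - 8*(-24)²))² = (13*(-20 + 936 - 8*576))² = (13*(-20 + 936 - 4608))² = (13*(-3692))² = (-47996)² = 2303616016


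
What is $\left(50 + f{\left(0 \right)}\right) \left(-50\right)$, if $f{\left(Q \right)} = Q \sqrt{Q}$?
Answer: $-2500$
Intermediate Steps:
$f{\left(Q \right)} = Q^{\frac{3}{2}}$
$\left(50 + f{\left(0 \right)}\right) \left(-50\right) = \left(50 + 0^{\frac{3}{2}}\right) \left(-50\right) = \left(50 + 0\right) \left(-50\right) = 50 \left(-50\right) = -2500$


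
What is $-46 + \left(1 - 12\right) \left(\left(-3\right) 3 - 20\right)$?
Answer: $273$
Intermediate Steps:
$-46 + \left(1 - 12\right) \left(\left(-3\right) 3 - 20\right) = -46 + \left(1 - 12\right) \left(-9 - 20\right) = -46 - -319 = -46 + 319 = 273$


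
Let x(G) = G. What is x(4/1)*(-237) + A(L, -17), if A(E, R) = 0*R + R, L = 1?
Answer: -965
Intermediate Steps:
A(E, R) = R (A(E, R) = 0 + R = R)
x(4/1)*(-237) + A(L, -17) = (4/1)*(-237) - 17 = (4*1)*(-237) - 17 = 4*(-237) - 17 = -948 - 17 = -965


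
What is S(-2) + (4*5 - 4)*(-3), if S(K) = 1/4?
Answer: -191/4 ≈ -47.750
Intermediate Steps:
S(K) = 1/4
S(-2) + (4*5 - 4)*(-3) = 1/4 + (4*5 - 4)*(-3) = 1/4 + (20 - 4)*(-3) = 1/4 + 16*(-3) = 1/4 - 48 = -191/4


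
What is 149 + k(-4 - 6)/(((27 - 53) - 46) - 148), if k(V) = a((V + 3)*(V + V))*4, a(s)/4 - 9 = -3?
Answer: 8171/55 ≈ 148.56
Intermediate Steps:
a(s) = 24 (a(s) = 36 + 4*(-3) = 36 - 12 = 24)
k(V) = 96 (k(V) = 24*4 = 96)
149 + k(-4 - 6)/(((27 - 53) - 46) - 148) = 149 + 96/(((27 - 53) - 46) - 148) = 149 + 96/((-26 - 46) - 148) = 149 + 96/(-72 - 148) = 149 + 96/(-220) = 149 - 1/220*96 = 149 - 24/55 = 8171/55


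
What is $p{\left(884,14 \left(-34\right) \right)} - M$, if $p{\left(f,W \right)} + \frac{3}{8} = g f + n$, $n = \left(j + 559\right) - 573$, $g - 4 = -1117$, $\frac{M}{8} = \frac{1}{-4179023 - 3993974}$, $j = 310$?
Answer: $- \frac{64311441776623}{65383976} \approx -9.836 \cdot 10^{5}$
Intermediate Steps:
$M = - \frac{8}{8172997}$ ($M = \frac{8}{-4179023 - 3993974} = \frac{8}{-8172997} = 8 \left(- \frac{1}{8172997}\right) = - \frac{8}{8172997} \approx -9.7883 \cdot 10^{-7}$)
$g = -1113$ ($g = 4 - 1117 = -1113$)
$n = 296$ ($n = \left(310 + 559\right) - 573 = 869 - 573 = 296$)
$p{\left(f,W \right)} = \frac{2365}{8} - 1113 f$ ($p{\left(f,W \right)} = - \frac{3}{8} - \left(-296 + 1113 f\right) = \frac{2365}{8} - 1113 f$)
$p{\left(884,14 \left(-34\right) \right)} - M = \left(\frac{2365}{8} - 983892\right) - - \frac{8}{8172997} = \left(\frac{2365}{8} - 983892\right) + \frac{8}{8172997} = - \frac{7868771}{8} + \frac{8}{8172997} = - \frac{64311441776623}{65383976}$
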